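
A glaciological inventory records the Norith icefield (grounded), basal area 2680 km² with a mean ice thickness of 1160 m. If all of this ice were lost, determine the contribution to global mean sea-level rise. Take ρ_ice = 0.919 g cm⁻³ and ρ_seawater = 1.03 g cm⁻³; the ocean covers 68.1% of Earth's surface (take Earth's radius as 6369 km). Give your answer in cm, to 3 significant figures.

≈ 0.799 cm

Norith: ice volume = 2680 km² × 1160 m = 3109 km³; 3109 × (919/1030) = 2774 km³ of water.
Spread over 3.47×10^14 m² of ocean, Δh = 2.774×10^12 / 3.47×10^14 = 7.99×10^-3 m = 0.799 cm.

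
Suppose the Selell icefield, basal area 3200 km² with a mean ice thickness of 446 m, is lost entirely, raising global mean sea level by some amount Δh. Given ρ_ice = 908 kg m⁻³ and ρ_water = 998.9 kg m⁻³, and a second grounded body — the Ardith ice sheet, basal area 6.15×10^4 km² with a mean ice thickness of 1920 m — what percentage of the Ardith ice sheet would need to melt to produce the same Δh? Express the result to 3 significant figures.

≈ 1.21 %

Equal sea-level rise means equal mass of meltwater, i.e. equal mass of ice lost.
Ice mass of Selell: 1.296×10^15 kg; ice mass of Ardith: 1.072×10^17 kg.
Fraction required = 1.296×10^15 / 1.072×10^17 = 0.0121 → 1.21 %.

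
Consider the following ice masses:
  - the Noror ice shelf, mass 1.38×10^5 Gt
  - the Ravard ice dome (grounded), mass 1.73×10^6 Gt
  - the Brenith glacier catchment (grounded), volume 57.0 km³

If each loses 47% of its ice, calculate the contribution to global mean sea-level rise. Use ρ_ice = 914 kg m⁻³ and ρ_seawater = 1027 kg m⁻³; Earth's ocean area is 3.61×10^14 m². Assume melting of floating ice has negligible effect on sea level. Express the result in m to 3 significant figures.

The Noror ice shelf is floating and already displaces its own weight of water, so its melt adds essentially nothing to sea level.
Ravard: 0.47 × 1.73×10^6 Gt = 8.131×10^17 kg; dividing by ρ_w = 1027 kg m⁻³ gives 7.917×10^14 m³ of water.
Brenith: 0.47 × 57.0 km³ × (914/1027) = 23.84 km³ of water.
Total added water ≈ 7.917×10^14 m³ over 3.61×10^14 m² → Δh = 2.19 m.

≈ 2.19 m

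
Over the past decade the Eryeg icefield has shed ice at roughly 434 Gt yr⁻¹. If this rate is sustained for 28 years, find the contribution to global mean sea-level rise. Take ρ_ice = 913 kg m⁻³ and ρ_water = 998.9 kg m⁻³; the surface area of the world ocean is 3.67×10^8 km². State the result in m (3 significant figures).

Total mass lost = 434 Gt/yr × 28 yr = 1.215×10^4 Gt = 1.215×10^16 kg.
ρ_w = 998.9 kg m⁻³, so water volume = 1.215×10^16 / 998.9 = 1.217×10^13 m³.
Δh = 1.217×10^13 / 3.67×10^14 = 0.0331 m.

≈ 0.0331 m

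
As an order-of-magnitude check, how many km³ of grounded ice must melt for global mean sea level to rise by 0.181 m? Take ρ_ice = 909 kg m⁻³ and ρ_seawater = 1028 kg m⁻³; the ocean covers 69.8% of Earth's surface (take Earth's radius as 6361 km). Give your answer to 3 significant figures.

Required water volume = Δh × A = 0.181 m × 3.55×10^14 m² = 6.424×10^13 m³ = 6.424×10^4 km³.
Ice volume = water volume × ρ_w/ρ_ice = 6.424×10^4 × 1028/909 = 7.26×10^4 km³.

≈ 7.26×10^4 km³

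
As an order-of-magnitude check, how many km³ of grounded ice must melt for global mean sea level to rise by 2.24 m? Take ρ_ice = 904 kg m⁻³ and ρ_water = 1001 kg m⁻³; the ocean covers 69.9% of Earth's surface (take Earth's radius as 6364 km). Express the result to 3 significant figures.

Required water volume = Δh × A = 2.24 m × 3.56×10^14 m² = 7.969×10^14 m³ = 7.969×10^5 km³.
Ice volume = water volume × ρ_w/ρ_ice = 7.969×10^5 × 1001/904 = 8.82×10^5 km³.

≈ 8.82×10^5 km³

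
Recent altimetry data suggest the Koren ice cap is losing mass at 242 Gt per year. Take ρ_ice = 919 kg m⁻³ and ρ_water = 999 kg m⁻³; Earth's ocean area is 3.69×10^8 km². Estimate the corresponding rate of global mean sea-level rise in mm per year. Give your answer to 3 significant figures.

≈ 0.656 mm/yr

ρ_w = 999 kg m⁻³. Annual water volume added = 242 Gt / ρ_w = 2.420×10^14 kg / 999 kg m⁻³ = 2.422×10^11 m³.
Δh per year = 2.422×10^11 / 3.69×10^14 = 6.56×10^-4 m = 0.656 mm.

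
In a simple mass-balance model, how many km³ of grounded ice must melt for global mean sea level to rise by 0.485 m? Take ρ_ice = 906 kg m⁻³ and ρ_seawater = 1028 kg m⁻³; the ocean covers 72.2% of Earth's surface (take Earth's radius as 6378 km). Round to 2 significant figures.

Required water volume = Δh × A = 0.485 m × 3.69×10^14 m² = 1.790×10^14 m³ = 1.790×10^5 km³.
Ice volume = water volume × ρ_w/ρ_ice = 1.790×10^5 × 1028/906 = 2.0×10^5 km³.

≈ 2.0×10^5 km³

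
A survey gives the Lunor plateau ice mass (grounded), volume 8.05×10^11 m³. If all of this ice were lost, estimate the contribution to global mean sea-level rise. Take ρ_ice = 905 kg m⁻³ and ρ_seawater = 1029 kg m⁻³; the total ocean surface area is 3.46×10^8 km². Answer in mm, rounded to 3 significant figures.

Lunor: 8.05×10^11 m³ × (905/1029) = 7.080×10^11 m³ of water.
Spread over 3.46×10^14 m² of ocean, Δh = 7.080×10^11 / 3.46×10^14 = 2.05×10^-3 m = 2.05 mm.

≈ 2.05 mm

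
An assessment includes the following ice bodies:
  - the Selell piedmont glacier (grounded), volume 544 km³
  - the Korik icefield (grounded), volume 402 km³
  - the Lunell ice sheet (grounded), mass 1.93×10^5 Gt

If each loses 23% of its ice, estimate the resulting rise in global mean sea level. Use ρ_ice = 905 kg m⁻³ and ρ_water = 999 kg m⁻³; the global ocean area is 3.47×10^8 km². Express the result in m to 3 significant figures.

≈ 0.129 m

Selell: 0.23 × 544 km³ × (905/999) = 113.3 km³ of water.
Korik: 0.23 × 402 km³ × (905/999) = 83.76 km³ of water.
Lunell: 0.23 × 1.93×10^5 Gt = 4.439×10^16 kg; dividing by ρ_w = 999 kg m⁻³ gives 4.443×10^13 m³ of water.
Total added water ≈ 4.463×10^13 m³ over 3.47×10^14 m² → Δh = 0.129 m.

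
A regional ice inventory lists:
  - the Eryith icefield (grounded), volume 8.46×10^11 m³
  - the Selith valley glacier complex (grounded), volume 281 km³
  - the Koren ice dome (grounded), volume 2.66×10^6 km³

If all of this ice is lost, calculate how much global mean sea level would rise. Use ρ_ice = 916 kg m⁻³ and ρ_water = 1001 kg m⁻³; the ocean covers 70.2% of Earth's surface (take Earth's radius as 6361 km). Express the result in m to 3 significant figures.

≈ 6.82 m

Eryith: 8.46×10^11 m³ × (916/1001) = 7.742×10^11 m³ of water.
Selith: 281 km³ × (916/1001) = 257.1 km³ of water.
Koren: 2.66×10^6 km³ × (916/1001) = 2.434×10^6 km³ of water.
Total added water ≈ 2.435×10^15 m³ over 3.57×10^14 m² → Δh = 6.82 m.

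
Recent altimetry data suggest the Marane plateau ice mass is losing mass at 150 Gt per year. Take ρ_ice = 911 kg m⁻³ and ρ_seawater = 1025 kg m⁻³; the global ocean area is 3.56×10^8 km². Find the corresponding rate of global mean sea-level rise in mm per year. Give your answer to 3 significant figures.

ρ_w = 1025 kg m⁻³. Annual water volume added = 150 Gt / ρ_w = 1.500×10^14 kg / 1025 kg m⁻³ = 1.463×10^11 m³.
Δh per year = 1.463×10^11 / 3.56×10^14 = 4.11×10^-4 m = 0.411 mm.

≈ 0.411 mm/yr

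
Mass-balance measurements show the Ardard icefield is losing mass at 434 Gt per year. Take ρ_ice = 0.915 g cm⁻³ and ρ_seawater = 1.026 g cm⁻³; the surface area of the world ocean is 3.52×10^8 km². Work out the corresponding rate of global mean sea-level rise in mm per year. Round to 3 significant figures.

≈ 1.20 mm/yr

ρ_w = 1.026 g cm⁻³ = 1026 kg m⁻³. Annual water volume added = 434 Gt / ρ_w = 4.340×10^14 kg / 1026 kg m⁻³ = 4.230×10^11 m³.
Δh per year = 4.230×10^11 / 3.52×10^14 = 1.20×10^-3 m = 1.20 mm.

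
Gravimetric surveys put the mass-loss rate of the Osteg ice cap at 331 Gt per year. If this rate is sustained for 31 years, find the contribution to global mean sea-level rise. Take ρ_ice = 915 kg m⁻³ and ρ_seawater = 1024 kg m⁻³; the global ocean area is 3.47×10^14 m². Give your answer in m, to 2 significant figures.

Total mass lost = 331 Gt/yr × 31 yr = 1.026×10^4 Gt = 1.026×10^16 kg.
ρ_w = 1024 kg m⁻³, so water volume = 1.026×10^16 / 1024 = 1.002×10^13 m³.
Δh = 1.002×10^13 / 3.47×10^14 = 0.0289 m.

≈ 0.029 m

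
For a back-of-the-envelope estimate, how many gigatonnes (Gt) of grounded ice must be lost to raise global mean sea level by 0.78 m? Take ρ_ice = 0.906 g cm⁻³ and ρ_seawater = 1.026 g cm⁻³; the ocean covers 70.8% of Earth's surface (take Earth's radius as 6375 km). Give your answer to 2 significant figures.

≈ 2.9×10^5 Gt

Required water volume = Δh × A = 0.78 m × 3.62×10^14 m² = 2.820×10^14 m³.
ρ_w = 1.026 g cm⁻³ = 1026 kg m⁻³, so the mass of water = 2.820×10^14 m³ × 1026 kg m⁻³ = 2.894×10^17 kg = 2.9×10^5 Gt (and the same mass of ice, by conservation).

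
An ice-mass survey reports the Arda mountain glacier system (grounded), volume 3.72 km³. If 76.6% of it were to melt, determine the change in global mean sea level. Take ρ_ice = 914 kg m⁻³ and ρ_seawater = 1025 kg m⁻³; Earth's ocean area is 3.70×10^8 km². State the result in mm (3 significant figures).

≈ 6.87×10^-3 mm

Arda: 0.766 × 3.72 km³ × (914/1025) = 2.541 km³ of water.
Spread over 3.70×10^14 m² of ocean, Δh = 2.541×10^9 / 3.70×10^14 = 6.87×10^-6 m = 6.87×10^-3 mm.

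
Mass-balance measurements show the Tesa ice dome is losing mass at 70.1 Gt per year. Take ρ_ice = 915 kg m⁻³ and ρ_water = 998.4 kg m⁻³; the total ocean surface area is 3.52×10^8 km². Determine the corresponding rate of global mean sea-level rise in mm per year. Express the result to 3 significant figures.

≈ 0.199 mm/yr

ρ_w = 998.4 kg m⁻³. Annual water volume added = 70.1 Gt / ρ_w = 7.010×10^13 kg / 998.4 kg m⁻³ = 7.021×10^10 m³.
Δh per year = 7.021×10^10 / 3.52×10^14 = 1.99×10^-4 m = 0.199 mm.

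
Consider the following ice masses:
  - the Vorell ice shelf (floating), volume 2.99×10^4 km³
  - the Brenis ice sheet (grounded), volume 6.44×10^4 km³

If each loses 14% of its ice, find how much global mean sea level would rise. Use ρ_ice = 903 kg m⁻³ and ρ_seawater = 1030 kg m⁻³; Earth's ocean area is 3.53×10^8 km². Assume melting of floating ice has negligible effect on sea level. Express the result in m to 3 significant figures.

The Vorell ice shelf is floating and already displaces its own weight of water, so its melt adds essentially nothing to sea level.
Brenis: 0.14 × 6.44×10^4 km³ × (903/1030) = 7904 km³ of water.
Total added water ≈ 7.904×10^12 m³ over 3.53×10^14 m² → Δh = 0.0224 m.

≈ 0.0224 m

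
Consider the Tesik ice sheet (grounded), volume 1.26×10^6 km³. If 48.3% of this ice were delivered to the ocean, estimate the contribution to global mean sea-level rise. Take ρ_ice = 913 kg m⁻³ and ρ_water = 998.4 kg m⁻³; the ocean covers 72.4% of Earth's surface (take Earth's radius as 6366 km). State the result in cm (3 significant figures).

≈ 151 cm

Tesik: 0.483 × 1.26×10^6 km³ × (913/998.4) = 5.565×10^5 km³ of water.
Spread over 3.69×10^14 m² of ocean, Δh = 5.565×10^14 / 3.69×10^14 = 1.51 m = 151 cm.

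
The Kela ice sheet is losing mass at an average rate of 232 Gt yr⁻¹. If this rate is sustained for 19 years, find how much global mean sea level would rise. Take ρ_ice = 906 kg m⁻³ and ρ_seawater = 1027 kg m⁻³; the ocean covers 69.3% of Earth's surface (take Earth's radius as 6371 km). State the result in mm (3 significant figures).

Total mass lost = 232 Gt/yr × 19 yr = 4408 Gt = 4.408×10^15 kg.
ρ_w = 1027 kg m⁻³, so water volume = 4.408×10^15 / 1027 = 4.292×10^12 m³.
Δh = 4.292×10^12 / 3.53×10^14 = 0.0121 m = 12.1 mm.

≈ 12.1 mm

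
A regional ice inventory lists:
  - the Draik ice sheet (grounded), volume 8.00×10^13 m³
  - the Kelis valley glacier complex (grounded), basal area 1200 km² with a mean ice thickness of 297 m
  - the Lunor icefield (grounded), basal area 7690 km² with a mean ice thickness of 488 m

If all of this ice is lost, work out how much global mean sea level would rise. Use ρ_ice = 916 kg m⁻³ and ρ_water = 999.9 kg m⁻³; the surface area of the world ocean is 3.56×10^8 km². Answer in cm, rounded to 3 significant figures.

≈ 21.6 cm

Draik: 8.00×10^13 m³ × (916/999.9) = 7.329×10^13 m³ of water.
Kelis: ice volume = 1200 km² × 297 m = 356.4 km³; 356.4 × (916/999.9) = 326.5 km³ of water.
Lunor: ice volume = 7690 km² × 488 m = 3753 km³; 3753 × (916/999.9) = 3438 km³ of water.
Total added water ≈ 7.705×10^13 m³ over 3.56×10^14 m² → Δh = 0.216 m = 21.6 cm.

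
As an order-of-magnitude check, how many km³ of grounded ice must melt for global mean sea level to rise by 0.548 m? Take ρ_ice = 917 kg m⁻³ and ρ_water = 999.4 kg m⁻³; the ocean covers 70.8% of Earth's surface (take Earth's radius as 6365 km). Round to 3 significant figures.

Required water volume = Δh × A = 0.548 m × 3.60×10^14 m² = 1.975×10^14 m³ = 1.975×10^5 km³.
Ice volume = water volume × ρ_w/ρ_ice = 1.975×10^5 × 999.4/917 = 2.15×10^5 km³.

≈ 2.15×10^5 km³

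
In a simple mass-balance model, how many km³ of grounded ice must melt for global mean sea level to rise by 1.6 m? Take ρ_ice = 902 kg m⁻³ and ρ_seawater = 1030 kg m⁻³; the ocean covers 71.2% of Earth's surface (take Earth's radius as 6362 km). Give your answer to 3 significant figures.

≈ 6.62×10^5 km³

Required water volume = Δh × A = 1.6 m × 3.62×10^14 m² = 5.794×10^14 m³ = 5.794×10^5 km³.
Ice volume = water volume × ρ_w/ρ_ice = 5.794×10^5 × 1030/902 = 6.62×10^5 km³.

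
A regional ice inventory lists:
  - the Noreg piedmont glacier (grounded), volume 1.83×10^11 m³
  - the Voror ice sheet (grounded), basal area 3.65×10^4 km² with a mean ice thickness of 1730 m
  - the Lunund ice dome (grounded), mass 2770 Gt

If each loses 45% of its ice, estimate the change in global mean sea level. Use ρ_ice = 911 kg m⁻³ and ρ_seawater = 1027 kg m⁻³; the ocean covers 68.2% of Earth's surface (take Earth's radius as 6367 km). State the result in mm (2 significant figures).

≈ 76 mm

Noreg: 0.45 × 1.83×10^11 m³ × (911/1027) = 7.305×10^10 m³ of water.
Voror: ice volume = 3.65×10^4 km² × 1730 m = 6.314×10^4 km³; 0.45 × 6.314×10^4 × (911/1027) = 2.521×10^4 km³ of water.
Lunund: 0.45 × 2770 Gt = 1.246×10^15 kg; dividing by ρ_w = 1027 kg m⁻³ gives 1.214×10^12 m³ of water.
Total added water ≈ 2.649×10^13 m³ over 3.47×10^14 m² → Δh = 0.0763 m = 76 mm.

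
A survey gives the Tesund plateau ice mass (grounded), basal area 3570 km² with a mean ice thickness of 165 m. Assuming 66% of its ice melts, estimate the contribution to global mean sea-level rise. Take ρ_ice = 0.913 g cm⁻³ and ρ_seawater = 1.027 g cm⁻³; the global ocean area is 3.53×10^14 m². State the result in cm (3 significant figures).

≈ 0.0979 cm

Tesund: ice volume = 3570 km² × 165 m = 589.0 km³; 0.66 × 589.0 × (913/1027) = 345.6 km³ of water.
Spread over 3.53×10^14 m² of ocean, Δh = 3.456×10^11 / 3.53×10^14 = 9.79×10^-4 m = 0.0979 cm.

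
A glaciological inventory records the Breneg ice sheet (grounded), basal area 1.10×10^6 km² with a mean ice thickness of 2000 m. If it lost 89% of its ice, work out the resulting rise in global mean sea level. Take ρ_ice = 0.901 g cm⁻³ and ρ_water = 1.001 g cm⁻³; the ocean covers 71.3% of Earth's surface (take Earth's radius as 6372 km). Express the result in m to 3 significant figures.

Breneg: ice volume = 1.10×10^6 km² × 2000 m = 2.200×10^6 km³; 0.89 × 2.200×10^6 × (901/1001) = 1.762×10^6 km³ of water.
Spread over 3.64×10^14 m² of ocean, Δh = 1.762×10^15 / 3.64×10^14 = 4.84 m.

≈ 4.84 m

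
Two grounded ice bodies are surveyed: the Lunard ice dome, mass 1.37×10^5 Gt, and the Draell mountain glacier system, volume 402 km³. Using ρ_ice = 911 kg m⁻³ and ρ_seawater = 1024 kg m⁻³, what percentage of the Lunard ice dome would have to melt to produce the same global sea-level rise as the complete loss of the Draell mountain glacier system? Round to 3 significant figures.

Equal sea-level rise means equal mass of meltwater, i.e. equal mass of ice lost.
Ice mass of Draell: 3.662×10^14 kg; ice mass of Lunard: 1.370×10^17 kg.
Fraction required = 3.662×10^14 / 1.370×10^17 = 2.67×10^-3 → 0.267 %.

≈ 0.267 %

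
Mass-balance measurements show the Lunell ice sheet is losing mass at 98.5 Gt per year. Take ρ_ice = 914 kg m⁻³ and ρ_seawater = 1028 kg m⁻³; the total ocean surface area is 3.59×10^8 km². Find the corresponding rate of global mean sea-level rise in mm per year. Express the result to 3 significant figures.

ρ_w = 1028 kg m⁻³. Annual water volume added = 98.5 Gt / ρ_w = 9.850×10^13 kg / 1028 kg m⁻³ = 9.582×10^10 m³.
Δh per year = 9.582×10^10 / 3.59×10^14 = 2.67×10^-4 m = 0.267 mm.

≈ 0.267 mm/yr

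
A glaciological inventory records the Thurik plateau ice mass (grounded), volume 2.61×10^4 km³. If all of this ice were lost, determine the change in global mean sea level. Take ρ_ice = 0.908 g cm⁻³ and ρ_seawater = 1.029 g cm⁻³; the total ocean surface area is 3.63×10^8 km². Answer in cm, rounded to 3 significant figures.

≈ 6.34 cm

Thurik: 2.61×10^4 km³ × (908/1029) = 2.303×10^4 km³ of water.
Spread over 3.63×10^14 m² of ocean, Δh = 2.303×10^13 / 3.63×10^14 = 0.0634 m = 6.34 cm.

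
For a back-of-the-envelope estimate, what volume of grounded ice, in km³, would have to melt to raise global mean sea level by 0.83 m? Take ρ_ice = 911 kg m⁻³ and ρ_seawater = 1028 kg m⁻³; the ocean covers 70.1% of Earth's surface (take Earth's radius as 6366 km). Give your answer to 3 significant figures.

≈ 3.34×10^5 km³

Required water volume = Δh × A = 0.83 m × 3.57×10^14 m² = 2.963×10^14 m³ = 2.963×10^5 km³.
Ice volume = water volume × ρ_w/ρ_ice = 2.963×10^5 × 1028/911 = 3.34×10^5 km³.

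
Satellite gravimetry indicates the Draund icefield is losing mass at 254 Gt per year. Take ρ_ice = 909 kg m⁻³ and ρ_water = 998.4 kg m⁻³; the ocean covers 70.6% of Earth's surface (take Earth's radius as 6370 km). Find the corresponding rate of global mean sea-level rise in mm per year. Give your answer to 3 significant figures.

ρ_w = 998.4 kg m⁻³. Annual water volume added = 254 Gt / ρ_w = 2.540×10^14 kg / 998.4 kg m⁻³ = 2.544×10^11 m³.
Δh per year = 2.544×10^11 / 3.60×10^14 = 7.07×10^-4 m = 0.707 mm.

≈ 0.707 mm/yr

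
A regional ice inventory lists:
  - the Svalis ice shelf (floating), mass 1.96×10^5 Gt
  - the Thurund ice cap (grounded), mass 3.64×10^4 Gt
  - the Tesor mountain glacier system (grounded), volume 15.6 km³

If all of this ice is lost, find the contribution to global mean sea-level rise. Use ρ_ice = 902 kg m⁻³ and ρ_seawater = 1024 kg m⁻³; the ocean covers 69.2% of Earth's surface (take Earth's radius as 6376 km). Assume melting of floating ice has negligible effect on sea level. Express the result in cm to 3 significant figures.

The Svalis ice shelf is floating and already displaces its own weight of water, so its melt adds essentially nothing to sea level.
Thurund: 3.64×10^4 Gt = 3.640×10^16 kg; dividing by ρ_w = 1024 kg m⁻³ gives 3.555×10^13 m³ of water.
Tesor: 15.6 km³ × (902/1024) = 13.74 km³ of water.
Total added water ≈ 3.556×10^13 m³ over 3.54×10^14 m² → Δh = 0.101 m = 10.1 cm.

≈ 10.1 cm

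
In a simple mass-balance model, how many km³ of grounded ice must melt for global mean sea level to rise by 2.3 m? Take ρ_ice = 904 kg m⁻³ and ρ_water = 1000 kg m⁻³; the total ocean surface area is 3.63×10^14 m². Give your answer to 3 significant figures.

≈ 9.24×10^5 km³

Required water volume = Δh × A = 2.3 m × 3.63×10^14 m² = 8.349×10^14 m³ = 8.349×10^5 km³.
Ice volume = water volume × ρ_w/ρ_ice = 8.349×10^5 × 1000/904 = 9.24×10^5 km³.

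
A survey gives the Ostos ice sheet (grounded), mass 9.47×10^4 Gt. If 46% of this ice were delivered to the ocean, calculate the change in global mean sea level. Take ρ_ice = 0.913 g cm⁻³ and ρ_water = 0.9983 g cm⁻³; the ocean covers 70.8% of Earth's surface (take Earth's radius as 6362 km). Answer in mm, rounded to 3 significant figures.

≈ 121 mm

Ostos: 0.46 × 9.47×10^4 Gt = 4.356×10^16 kg; dividing by ρ_w = 0.9983 g cm⁻³ = 998.3 kg m⁻³ gives 4.364×10^13 m³ of water.
Spread over 3.60×10^14 m² of ocean, Δh = 4.364×10^13 / 3.60×10^14 = 0.121 m = 121 mm.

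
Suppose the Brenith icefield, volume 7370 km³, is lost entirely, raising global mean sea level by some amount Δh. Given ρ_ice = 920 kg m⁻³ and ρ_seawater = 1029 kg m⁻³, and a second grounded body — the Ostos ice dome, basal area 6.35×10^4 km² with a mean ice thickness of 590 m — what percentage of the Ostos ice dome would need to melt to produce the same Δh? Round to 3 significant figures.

Equal sea-level rise means equal mass of meltwater, i.e. equal mass of ice lost.
Ice mass of Brenith: 6.780×10^15 kg; ice mass of Ostos: 3.447×10^16 kg.
Fraction required = 6.780×10^15 / 3.447×10^16 = 0.197 → 19.7 %.

≈ 19.7 %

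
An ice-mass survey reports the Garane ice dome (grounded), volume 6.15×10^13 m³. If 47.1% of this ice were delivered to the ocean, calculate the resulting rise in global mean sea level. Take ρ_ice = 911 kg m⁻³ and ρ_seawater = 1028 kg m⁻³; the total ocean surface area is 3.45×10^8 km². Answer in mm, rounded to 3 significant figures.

Garane: 0.471 × 6.15×10^13 m³ × (911/1028) = 2.567×10^13 m³ of water.
Spread over 3.45×10^14 m² of ocean, Δh = 2.567×10^13 / 3.45×10^14 = 0.0744 m = 74.4 mm.

≈ 74.4 mm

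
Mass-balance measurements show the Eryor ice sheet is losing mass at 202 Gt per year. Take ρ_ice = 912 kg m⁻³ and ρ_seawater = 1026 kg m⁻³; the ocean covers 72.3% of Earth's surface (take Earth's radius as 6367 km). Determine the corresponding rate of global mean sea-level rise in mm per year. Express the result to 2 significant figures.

≈ 0.53 mm/yr

ρ_w = 1026 kg m⁻³. Annual water volume added = 202 Gt / ρ_w = 2.020×10^14 kg / 1026 kg m⁻³ = 1.969×10^11 m³.
Δh per year = 1.969×10^11 / 3.68×10^14 = 5.35×10^-4 m = 0.53 mm.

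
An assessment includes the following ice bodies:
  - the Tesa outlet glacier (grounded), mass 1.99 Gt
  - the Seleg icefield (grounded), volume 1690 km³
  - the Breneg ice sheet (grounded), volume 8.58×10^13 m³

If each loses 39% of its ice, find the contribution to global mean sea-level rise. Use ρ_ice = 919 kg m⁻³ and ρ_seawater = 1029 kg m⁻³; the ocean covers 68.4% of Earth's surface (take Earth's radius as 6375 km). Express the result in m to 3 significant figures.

Tesa: 0.39 × 1.99 Gt = 7.761×10^11 kg; dividing by ρ_w = 1029 kg m⁻³ gives 7.542×10^8 m³ of water.
Seleg: 0.39 × 1690 km³ × (919/1029) = 588.6 km³ of water.
Breneg: 0.39 × 8.58×10^13 m³ × (919/1029) = 2.988×10^13 m³ of water.
Total added water ≈ 3.047×10^13 m³ over 3.49×10^14 m² → Δh = 0.0872 m.

≈ 0.0872 m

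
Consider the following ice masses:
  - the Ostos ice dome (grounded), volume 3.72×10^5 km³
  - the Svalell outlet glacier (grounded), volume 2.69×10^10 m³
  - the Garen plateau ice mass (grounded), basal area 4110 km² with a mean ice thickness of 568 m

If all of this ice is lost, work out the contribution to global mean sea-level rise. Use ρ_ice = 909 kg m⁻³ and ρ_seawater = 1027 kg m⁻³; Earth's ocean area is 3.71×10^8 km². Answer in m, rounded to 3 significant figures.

Ostos: 3.72×10^5 km³ × (909/1027) = 3.293×10^5 km³ of water.
Svalell: 2.69×10^10 m³ × (909/1027) = 2.381×10^10 m³ of water.
Garen: ice volume = 4110 km² × 568 m = 2334 km³; 2334 × (909/1027) = 2066 km³ of water.
Total added water ≈ 3.313×10^14 m³ over 3.71×10^14 m² → Δh = 0.893 m.

≈ 0.893 m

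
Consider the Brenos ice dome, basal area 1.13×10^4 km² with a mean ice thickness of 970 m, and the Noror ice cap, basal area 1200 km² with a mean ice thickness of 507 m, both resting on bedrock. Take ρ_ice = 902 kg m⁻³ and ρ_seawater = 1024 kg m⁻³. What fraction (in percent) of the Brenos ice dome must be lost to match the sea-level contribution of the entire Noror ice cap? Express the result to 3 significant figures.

≈ 5.55 %

Equal sea-level rise means equal mass of meltwater, i.e. equal mass of ice lost.
Ice mass of Noror: 5.488×10^14 kg; ice mass of Brenos: 9.887×10^15 kg.
Fraction required = 5.488×10^14 / 9.887×10^15 = 0.0555 → 5.55 %.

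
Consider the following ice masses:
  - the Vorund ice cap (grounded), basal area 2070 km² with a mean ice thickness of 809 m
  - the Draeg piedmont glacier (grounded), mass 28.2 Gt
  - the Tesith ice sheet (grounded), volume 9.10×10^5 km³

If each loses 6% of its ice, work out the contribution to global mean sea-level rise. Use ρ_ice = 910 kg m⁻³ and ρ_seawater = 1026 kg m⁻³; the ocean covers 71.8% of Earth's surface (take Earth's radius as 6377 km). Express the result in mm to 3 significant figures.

Vorund: ice volume = 2070 km² × 809 m = 1675 km³; 0.06 × 1675 × (910/1026) = 89.12 km³ of water.
Draeg: 0.06 × 28.2 Gt = 1.692×10^12 kg; dividing by ρ_w = 1026 kg m⁻³ gives 1.649×10^9 m³ of water.
Tesith: 0.06 × 9.10×10^5 km³ × (910/1026) = 4.843×10^4 km³ of water.
Total added water ≈ 4.852×10^13 m³ over 3.67×10^14 m² → Δh = 0.132 m = 132 mm.

≈ 132 mm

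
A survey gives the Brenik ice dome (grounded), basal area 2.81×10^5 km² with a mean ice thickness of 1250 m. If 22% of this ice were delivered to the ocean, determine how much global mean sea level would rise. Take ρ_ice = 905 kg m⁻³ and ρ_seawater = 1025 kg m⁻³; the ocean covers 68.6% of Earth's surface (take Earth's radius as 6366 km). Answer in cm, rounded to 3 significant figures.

Brenik: ice volume = 2.81×10^5 km² × 1250 m = 3.512×10^5 km³; 0.22 × 3.512×10^5 × (905/1025) = 6.823×10^4 km³ of water.
Spread over 3.49×10^14 m² of ocean, Δh = 6.823×10^13 / 3.49×10^14 = 0.195 m = 19.5 cm.

≈ 19.5 cm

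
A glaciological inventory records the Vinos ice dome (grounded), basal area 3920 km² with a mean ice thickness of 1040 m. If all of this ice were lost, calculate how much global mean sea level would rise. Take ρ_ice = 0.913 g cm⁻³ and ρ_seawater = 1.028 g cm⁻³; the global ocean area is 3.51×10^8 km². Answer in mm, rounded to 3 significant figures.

Vinos: ice volume = 3920 km² × 1040 m = 4077 km³; 4077 × (913/1028) = 3621 km³ of water.
Spread over 3.51×10^14 m² of ocean, Δh = 3.621×10^12 / 3.51×10^14 = 0.0103 m = 10.3 mm.

≈ 10.3 mm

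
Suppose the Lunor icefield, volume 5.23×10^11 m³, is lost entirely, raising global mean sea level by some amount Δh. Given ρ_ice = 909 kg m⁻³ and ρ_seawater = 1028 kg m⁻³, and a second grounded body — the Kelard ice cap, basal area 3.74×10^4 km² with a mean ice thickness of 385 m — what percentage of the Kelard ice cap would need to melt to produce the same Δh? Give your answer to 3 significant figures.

Equal sea-level rise means equal mass of meltwater, i.e. equal mass of ice lost.
Ice mass of Lunor: 4.754×10^14 kg; ice mass of Kelard: 1.309×10^16 kg.
Fraction required = 4.754×10^14 / 1.309×10^16 = 0.0363 → 3.63 %.

≈ 3.63 %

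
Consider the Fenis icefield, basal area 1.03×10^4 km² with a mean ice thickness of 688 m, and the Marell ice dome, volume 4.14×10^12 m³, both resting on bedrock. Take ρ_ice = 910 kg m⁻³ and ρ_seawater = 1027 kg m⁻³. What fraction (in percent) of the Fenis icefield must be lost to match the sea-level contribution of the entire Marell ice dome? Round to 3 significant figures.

≈ 58.4 %

Equal sea-level rise means equal mass of meltwater, i.e. equal mass of ice lost.
Ice mass of Marell: 3.767×10^15 kg; ice mass of Fenis: 6.449×10^15 kg.
Fraction required = 3.767×10^15 / 6.449×10^15 = 0.584 → 58.4 %.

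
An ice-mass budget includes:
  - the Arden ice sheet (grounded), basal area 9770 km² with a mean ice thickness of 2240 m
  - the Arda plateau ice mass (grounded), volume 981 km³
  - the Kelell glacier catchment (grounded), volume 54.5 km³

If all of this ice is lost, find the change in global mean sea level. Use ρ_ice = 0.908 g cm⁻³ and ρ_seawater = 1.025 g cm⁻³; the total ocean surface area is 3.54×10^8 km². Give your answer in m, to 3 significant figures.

≈ 0.0574 m

Arden: ice volume = 9770 km² × 2240 m = 2.188×10^4 km³; 2.188×10^4 × (908/1025) = 1.939×10^4 km³ of water.
Arda: 981 km³ × (908/1025) = 869.0 km³ of water.
Kelell: 54.5 km³ × (908/1025) = 48.28 km³ of water.
Total added water ≈ 2.030×10^13 m³ over 3.54×10^14 m² → Δh = 0.0574 m.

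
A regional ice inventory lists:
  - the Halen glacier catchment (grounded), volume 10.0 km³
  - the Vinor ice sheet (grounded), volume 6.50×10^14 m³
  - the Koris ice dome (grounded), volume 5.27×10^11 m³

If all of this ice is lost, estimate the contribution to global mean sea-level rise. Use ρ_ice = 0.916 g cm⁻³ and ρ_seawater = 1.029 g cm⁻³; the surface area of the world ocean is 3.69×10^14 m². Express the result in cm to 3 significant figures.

Halen: 10.0 km³ × (916/1029) = 8.902 km³ of water.
Vinor: 6.50×10^14 m³ × (916/1029) = 5.786×10^14 m³ of water.
Koris: 5.27×10^11 m³ × (916/1029) = 4.691×10^11 m³ of water.
Total added water ≈ 5.791×10^14 m³ over 3.69×10^14 m² → Δh = 1.57 m = 157 cm.

≈ 157 cm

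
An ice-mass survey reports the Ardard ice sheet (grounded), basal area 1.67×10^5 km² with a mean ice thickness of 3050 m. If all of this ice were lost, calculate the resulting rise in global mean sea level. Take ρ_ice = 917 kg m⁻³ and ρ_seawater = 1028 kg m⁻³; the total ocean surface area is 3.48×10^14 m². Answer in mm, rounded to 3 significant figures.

Ardard: ice volume = 1.67×10^5 km² × 3050 m = 5.094×10^5 km³; 5.094×10^5 × (917/1028) = 4.544×10^5 km³ of water.
Spread over 3.48×10^14 m² of ocean, Δh = 4.544×10^14 / 3.48×10^14 = 1.31 m = 1310 mm.

≈ 1310 mm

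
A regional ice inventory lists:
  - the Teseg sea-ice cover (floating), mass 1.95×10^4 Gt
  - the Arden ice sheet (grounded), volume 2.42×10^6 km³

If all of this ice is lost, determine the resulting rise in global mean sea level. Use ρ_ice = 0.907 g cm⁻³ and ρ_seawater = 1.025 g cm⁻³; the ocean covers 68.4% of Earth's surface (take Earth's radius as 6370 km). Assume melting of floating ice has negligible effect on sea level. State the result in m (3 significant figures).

≈ 6.14 m

The Teseg sea-ice cover is floating and already displaces its own weight of water, so its melt adds essentially nothing to sea level.
Arden: 2.42×10^6 km³ × (907/1025) = 2.141×10^6 km³ of water.
Total added water ≈ 2.141×10^15 m³ over 3.49×10^14 m² → Δh = 6.14 m.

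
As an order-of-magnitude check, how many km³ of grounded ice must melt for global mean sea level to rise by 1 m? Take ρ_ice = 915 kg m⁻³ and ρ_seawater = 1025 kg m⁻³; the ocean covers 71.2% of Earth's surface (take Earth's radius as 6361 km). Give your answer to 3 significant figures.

≈ 4.06×10^5 km³

Required water volume = Δh × A = 1 m × 3.62×10^14 m² = 3.620×10^14 m³ = 3.620×10^5 km³.
Ice volume = water volume × ρ_w/ρ_ice = 3.620×10^5 × 1025/915 = 4.06×10^5 km³.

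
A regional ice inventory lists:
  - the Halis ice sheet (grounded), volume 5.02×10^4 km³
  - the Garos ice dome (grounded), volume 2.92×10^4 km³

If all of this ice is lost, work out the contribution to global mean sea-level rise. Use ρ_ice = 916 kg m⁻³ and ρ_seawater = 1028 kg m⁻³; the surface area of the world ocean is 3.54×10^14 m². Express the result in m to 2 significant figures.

Halis: 5.02×10^4 km³ × (916/1028) = 4.473×10^4 km³ of water.
Garos: 2.92×10^4 km³ × (916/1028) = 2.602×10^4 km³ of water.
Total added water ≈ 7.075×10^13 m³ over 3.54×10^14 m² → Δh = 0.200 m.

≈ 0.20 m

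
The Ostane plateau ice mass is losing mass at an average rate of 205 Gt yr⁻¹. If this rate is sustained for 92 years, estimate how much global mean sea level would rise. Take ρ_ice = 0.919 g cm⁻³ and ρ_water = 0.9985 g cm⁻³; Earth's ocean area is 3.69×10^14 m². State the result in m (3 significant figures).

≈ 0.0512 m

Total mass lost = 205 Gt/yr × 92 yr = 1.886×10^4 Gt = 1.886×10^16 kg.
ρ_w = 0.9985 g cm⁻³ = 998.5 kg m⁻³, so water volume = 1.886×10^16 / 998.5 = 1.889×10^13 m³.
Δh = 1.889×10^13 / 3.69×10^14 = 0.0512 m.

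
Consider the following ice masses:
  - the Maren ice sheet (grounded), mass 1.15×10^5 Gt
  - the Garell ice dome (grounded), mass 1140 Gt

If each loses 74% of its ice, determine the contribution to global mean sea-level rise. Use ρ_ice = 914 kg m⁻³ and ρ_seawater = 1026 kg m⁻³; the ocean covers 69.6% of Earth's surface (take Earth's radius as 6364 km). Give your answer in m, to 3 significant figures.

≈ 0.236 m

Maren: 0.74 × 1.15×10^5 Gt = 8.510×10^16 kg; dividing by ρ_w = 1026 kg m⁻³ gives 8.294×10^13 m³ of water.
Garell: 0.74 × 1140 Gt = 8.436×10^14 kg; dividing by ρ_w = 1026 kg m⁻³ gives 8.222×10^11 m³ of water.
Total added water ≈ 8.377×10^13 m³ over 3.54×10^14 m² → Δh = 0.236 m.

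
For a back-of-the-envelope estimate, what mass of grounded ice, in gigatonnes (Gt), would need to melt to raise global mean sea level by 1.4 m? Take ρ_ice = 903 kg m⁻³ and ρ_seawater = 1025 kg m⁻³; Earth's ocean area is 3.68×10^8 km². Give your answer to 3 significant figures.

Required water volume = Δh × A = 1.4 m × 3.68×10^14 m² = 5.152×10^14 m³.
ρ_w = 1025 kg m⁻³, so the mass of water = 5.152×10^14 m³ × 1025 kg m⁻³ = 5.281×10^17 kg = 5.28×10^5 Gt (and the same mass of ice, by conservation).

≈ 5.28×10^5 Gt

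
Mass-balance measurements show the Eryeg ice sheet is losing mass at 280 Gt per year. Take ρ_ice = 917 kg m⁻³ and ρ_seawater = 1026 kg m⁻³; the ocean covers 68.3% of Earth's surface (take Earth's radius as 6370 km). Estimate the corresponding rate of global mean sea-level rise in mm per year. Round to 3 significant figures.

≈ 0.784 mm/yr

ρ_w = 1026 kg m⁻³. Annual water volume added = 280 Gt / ρ_w = 2.800×10^14 kg / 1026 kg m⁻³ = 2.729×10^11 m³.
Δh per year = 2.729×10^11 / 3.48×10^14 = 7.84×10^-4 m = 0.784 mm.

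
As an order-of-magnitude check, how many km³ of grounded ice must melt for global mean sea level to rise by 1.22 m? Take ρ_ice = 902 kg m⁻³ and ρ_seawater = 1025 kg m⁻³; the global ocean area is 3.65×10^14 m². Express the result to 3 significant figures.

≈ 5.06×10^5 km³

Required water volume = Δh × A = 1.22 m × 3.65×10^14 m² = 4.453×10^14 m³ = 4.453×10^5 km³.
Ice volume = water volume × ρ_w/ρ_ice = 4.453×10^5 × 1025/902 = 5.06×10^5 km³.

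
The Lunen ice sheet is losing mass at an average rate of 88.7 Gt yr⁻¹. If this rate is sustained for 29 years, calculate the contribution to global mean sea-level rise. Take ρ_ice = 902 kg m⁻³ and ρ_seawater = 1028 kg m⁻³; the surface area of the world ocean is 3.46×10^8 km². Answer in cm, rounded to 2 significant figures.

≈ 0.72 cm

Total mass lost = 88.7 Gt/yr × 29 yr = 2572 Gt = 2.572×10^15 kg.
ρ_w = 1028 kg m⁻³, so water volume = 2.572×10^15 / 1028 = 2.502×10^12 m³.
Δh = 2.502×10^12 / 3.46×10^14 = 7.23×10^-3 m = 0.72 cm.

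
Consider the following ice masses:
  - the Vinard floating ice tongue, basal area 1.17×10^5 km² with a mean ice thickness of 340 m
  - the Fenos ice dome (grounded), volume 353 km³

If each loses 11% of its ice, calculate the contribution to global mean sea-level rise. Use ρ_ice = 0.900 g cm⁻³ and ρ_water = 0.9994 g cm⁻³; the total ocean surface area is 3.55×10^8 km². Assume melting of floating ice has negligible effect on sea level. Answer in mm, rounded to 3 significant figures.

≈ 0.0985 mm

The Vinard floating ice tongue is floating and already displaces its own weight of water, so its melt adds essentially nothing to sea level.
Fenos: 0.11 × 353 km³ × (900/999.4) = 34.97 km³ of water.
Total added water ≈ 3.497×10^10 m³ over 3.55×10^14 m² → Δh = 9.85×10^-5 m = 0.0985 mm.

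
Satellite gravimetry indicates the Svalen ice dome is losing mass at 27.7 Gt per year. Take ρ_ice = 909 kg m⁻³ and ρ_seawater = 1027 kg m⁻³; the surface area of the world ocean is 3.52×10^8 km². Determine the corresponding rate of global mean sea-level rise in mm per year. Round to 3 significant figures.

ρ_w = 1027 kg m⁻³. Annual water volume added = 27.7 Gt / ρ_w = 2.770×10^13 kg / 1027 kg m⁻³ = 2.697×10^10 m³.
Δh per year = 2.697×10^10 / 3.52×10^14 = 7.66×10^-5 m = 0.0766 mm.

≈ 0.0766 mm/yr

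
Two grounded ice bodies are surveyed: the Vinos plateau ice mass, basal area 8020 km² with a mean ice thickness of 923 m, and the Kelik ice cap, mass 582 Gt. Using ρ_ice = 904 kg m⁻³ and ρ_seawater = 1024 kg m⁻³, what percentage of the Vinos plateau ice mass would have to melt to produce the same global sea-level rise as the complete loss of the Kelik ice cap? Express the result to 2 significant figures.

≈ 8.7 %

Equal sea-level rise means equal mass of meltwater, i.e. equal mass of ice lost.
Ice mass of Kelik: 5.820×10^14 kg; ice mass of Vinos: 6.692×10^15 kg.
Fraction required = 5.820×10^14 / 6.692×10^15 = 0.0870 → 8.7 %.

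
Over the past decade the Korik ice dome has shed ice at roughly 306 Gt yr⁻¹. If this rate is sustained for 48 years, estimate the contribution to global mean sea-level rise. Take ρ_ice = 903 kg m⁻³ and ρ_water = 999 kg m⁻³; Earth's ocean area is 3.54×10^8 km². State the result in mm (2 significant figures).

Total mass lost = 306 Gt/yr × 48 yr = 1.469×10^4 Gt = 1.469×10^16 kg.
ρ_w = 999 kg m⁻³, so water volume = 1.469×10^16 / 999 = 1.470×10^13 m³.
Δh = 1.470×10^13 / 3.54×10^14 = 0.0415 m = 42 mm.

≈ 42 mm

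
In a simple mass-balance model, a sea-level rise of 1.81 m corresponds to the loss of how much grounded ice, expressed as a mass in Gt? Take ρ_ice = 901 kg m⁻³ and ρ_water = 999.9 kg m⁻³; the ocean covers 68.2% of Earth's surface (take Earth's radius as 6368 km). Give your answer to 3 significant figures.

Required water volume = Δh × A = 1.81 m × 3.48×10^14 m² = 6.290×10^14 m³.
ρ_w = 999.9 kg m⁻³, so the mass of water = 6.290×10^14 m³ × 999.9 kg m⁻³ = 6.290×10^17 kg = 6.29×10^5 Gt (and the same mass of ice, by conservation).

≈ 6.29×10^5 Gt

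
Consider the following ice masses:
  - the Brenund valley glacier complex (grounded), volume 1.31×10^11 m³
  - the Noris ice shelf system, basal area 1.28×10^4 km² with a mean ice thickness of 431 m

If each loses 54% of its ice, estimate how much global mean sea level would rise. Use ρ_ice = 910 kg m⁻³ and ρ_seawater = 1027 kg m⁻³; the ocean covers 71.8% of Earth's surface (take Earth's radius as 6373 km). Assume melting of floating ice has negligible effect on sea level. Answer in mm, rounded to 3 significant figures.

≈ 0.171 mm

Brenund: 0.54 × 1.31×10^11 m³ × (910/1027) = 6.268×10^10 m³ of water.
The Noris ice shelf system is floating and already displaces its own weight of water, so its melt adds essentially nothing to sea level.
Total added water ≈ 6.268×10^10 m³ over 3.66×10^14 m² → Δh = 1.71×10^-4 m = 0.171 mm.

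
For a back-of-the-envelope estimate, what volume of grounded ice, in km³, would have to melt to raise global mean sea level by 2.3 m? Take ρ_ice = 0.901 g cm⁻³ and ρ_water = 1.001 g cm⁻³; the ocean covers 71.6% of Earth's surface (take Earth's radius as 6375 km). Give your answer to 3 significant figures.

Required water volume = Δh × A = 2.3 m × 3.66×10^14 m² = 8.410×10^14 m³ = 8.410×10^5 km³.
Ice volume = water volume × ρ_w/ρ_ice = 8.410×10^5 × 1001/901 = 9.34×10^5 km³.

≈ 9.34×10^5 km³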